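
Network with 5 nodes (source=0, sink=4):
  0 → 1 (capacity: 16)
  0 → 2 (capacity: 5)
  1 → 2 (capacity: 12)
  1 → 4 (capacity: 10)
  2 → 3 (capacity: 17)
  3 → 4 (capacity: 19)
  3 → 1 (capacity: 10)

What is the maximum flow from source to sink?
Maximum flow = 21

Max flow: 21

Flow assignment:
  0 → 1: 16/16
  0 → 2: 5/5
  1 → 2: 6/12
  1 → 4: 10/10
  2 → 3: 11/17
  3 → 4: 11/19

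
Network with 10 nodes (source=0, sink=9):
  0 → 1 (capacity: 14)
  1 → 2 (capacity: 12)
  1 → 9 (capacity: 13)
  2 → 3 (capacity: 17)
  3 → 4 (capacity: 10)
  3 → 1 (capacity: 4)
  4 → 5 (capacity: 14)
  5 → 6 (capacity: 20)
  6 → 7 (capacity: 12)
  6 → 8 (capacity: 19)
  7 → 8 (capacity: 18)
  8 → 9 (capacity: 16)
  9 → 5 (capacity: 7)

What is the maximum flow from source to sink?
Maximum flow = 14

Max flow: 14

Flow assignment:
  0 → 1: 14/14
  1 → 2: 1/12
  1 → 9: 13/13
  2 → 3: 1/17
  3 → 4: 1/10
  4 → 5: 1/14
  5 → 6: 1/20
  6 → 8: 1/19
  8 → 9: 1/16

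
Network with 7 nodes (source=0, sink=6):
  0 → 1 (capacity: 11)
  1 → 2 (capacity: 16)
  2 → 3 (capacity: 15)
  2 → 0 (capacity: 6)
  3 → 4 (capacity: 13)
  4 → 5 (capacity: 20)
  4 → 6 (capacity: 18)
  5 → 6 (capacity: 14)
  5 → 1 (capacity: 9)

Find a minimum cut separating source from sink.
Min cut value = 11, edges: (0,1)

Min cut value: 11
Partition: S = [0], T = [1, 2, 3, 4, 5, 6]
Cut edges: (0,1)

By max-flow min-cut theorem, max flow = min cut = 11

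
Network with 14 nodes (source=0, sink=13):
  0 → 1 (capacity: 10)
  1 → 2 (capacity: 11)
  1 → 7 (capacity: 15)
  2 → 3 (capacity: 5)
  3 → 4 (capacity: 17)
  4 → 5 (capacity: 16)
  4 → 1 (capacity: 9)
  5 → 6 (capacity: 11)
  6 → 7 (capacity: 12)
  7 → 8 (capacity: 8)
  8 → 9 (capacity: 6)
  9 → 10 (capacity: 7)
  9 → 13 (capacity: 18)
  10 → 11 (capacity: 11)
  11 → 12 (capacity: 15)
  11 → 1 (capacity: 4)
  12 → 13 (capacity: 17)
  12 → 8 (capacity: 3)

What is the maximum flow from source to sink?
Maximum flow = 6

Max flow: 6

Flow assignment:
  0 → 1: 6/10
  1 → 2: 2/11
  1 → 7: 6/15
  2 → 3: 2/5
  3 → 4: 2/17
  4 → 1: 2/9
  7 → 8: 6/8
  8 → 9: 6/6
  9 → 13: 6/18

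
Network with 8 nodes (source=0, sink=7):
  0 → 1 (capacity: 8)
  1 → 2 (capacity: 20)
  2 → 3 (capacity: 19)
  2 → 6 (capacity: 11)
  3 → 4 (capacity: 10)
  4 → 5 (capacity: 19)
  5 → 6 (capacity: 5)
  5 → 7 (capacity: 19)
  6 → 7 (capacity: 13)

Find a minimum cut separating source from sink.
Min cut value = 8, edges: (0,1)

Min cut value: 8
Partition: S = [0], T = [1, 2, 3, 4, 5, 6, 7]
Cut edges: (0,1)

By max-flow min-cut theorem, max flow = min cut = 8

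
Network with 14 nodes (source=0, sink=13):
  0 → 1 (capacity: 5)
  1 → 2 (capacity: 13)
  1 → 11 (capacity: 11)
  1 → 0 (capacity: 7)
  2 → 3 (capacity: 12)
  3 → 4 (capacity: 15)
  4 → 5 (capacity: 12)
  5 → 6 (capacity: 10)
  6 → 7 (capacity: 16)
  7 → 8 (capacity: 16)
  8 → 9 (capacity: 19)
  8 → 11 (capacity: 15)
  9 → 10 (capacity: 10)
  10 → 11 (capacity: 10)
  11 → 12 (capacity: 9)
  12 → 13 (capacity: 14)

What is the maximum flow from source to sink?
Maximum flow = 5

Max flow: 5

Flow assignment:
  0 → 1: 5/5
  1 → 11: 5/11
  11 → 12: 5/9
  12 → 13: 5/14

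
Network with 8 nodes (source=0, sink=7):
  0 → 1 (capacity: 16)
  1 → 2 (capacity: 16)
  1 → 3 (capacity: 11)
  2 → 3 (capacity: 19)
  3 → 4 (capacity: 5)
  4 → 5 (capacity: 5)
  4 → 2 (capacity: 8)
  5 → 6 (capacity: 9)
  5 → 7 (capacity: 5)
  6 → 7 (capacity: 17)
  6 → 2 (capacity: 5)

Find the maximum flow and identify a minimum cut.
Max flow = 5, Min cut edges: (4,5)

Maximum flow: 5
Minimum cut: (4,5)
Partition: S = [0, 1, 2, 3, 4], T = [5, 6, 7]

Max-flow min-cut theorem verified: both equal 5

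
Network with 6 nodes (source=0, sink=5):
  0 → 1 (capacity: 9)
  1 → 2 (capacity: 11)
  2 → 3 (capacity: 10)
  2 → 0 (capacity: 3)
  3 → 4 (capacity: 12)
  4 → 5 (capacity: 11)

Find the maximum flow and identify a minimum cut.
Max flow = 9, Min cut edges: (0,1)

Maximum flow: 9
Minimum cut: (0,1)
Partition: S = [0], T = [1, 2, 3, 4, 5]

Max-flow min-cut theorem verified: both equal 9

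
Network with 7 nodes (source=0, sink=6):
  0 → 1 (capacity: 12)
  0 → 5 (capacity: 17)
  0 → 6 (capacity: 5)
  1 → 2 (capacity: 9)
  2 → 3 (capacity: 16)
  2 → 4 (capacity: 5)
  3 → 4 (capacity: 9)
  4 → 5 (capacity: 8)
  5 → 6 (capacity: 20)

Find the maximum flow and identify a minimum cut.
Max flow = 25, Min cut edges: (0,6), (5,6)

Maximum flow: 25
Minimum cut: (0,6), (5,6)
Partition: S = [0, 1, 2, 3, 4, 5], T = [6]

Max-flow min-cut theorem verified: both equal 25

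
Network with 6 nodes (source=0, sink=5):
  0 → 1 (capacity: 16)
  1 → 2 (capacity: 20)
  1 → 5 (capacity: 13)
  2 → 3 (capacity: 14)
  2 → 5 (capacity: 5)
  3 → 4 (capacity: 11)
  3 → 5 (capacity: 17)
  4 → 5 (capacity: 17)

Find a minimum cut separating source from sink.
Min cut value = 16, edges: (0,1)

Min cut value: 16
Partition: S = [0], T = [1, 2, 3, 4, 5]
Cut edges: (0,1)

By max-flow min-cut theorem, max flow = min cut = 16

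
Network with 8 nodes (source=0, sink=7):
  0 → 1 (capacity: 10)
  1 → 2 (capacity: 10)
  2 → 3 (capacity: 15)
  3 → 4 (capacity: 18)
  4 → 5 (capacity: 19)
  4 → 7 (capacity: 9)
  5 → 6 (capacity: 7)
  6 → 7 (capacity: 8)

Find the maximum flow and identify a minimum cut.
Max flow = 10, Min cut edges: (1,2)

Maximum flow: 10
Minimum cut: (1,2)
Partition: S = [0, 1], T = [2, 3, 4, 5, 6, 7]

Max-flow min-cut theorem verified: both equal 10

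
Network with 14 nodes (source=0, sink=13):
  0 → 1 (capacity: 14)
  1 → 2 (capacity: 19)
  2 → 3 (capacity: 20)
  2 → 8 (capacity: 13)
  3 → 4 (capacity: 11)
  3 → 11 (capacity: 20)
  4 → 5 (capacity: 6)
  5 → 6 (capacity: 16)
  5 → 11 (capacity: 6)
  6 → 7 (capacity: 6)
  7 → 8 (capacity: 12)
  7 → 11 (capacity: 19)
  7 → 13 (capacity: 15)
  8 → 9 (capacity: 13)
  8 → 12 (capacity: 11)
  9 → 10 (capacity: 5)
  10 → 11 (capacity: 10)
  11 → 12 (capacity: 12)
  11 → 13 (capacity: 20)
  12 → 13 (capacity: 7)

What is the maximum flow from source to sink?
Maximum flow = 14

Max flow: 14

Flow assignment:
  0 → 1: 14/14
  1 → 2: 14/19
  2 → 3: 14/20
  3 → 11: 14/20
  11 → 13: 14/20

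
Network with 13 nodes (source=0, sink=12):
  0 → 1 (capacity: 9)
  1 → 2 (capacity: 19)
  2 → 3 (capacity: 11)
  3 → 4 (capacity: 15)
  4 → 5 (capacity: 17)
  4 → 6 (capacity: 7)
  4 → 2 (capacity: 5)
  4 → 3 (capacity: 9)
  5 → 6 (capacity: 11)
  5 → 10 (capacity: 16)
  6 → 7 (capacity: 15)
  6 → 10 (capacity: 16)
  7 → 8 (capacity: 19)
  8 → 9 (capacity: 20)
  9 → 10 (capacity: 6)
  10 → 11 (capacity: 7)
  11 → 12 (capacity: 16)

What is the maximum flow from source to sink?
Maximum flow = 7

Max flow: 7

Flow assignment:
  0 → 1: 7/9
  1 → 2: 7/19
  2 → 3: 9/11
  3 → 4: 9/15
  4 → 5: 7/17
  4 → 2: 2/5
  5 → 10: 7/16
  10 → 11: 7/7
  11 → 12: 7/16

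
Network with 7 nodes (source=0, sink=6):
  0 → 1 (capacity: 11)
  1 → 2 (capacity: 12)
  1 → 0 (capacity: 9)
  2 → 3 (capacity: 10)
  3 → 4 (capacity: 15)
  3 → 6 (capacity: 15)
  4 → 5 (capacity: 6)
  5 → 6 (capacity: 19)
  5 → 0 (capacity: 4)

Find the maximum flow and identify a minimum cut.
Max flow = 10, Min cut edges: (2,3)

Maximum flow: 10
Minimum cut: (2,3)
Partition: S = [0, 1, 2], T = [3, 4, 5, 6]

Max-flow min-cut theorem verified: both equal 10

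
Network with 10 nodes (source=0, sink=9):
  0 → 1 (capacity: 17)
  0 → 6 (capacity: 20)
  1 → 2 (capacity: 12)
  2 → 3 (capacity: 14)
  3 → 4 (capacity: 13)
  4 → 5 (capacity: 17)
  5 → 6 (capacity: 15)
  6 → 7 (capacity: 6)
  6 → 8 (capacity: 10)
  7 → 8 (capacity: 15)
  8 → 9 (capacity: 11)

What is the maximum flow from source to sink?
Maximum flow = 11

Max flow: 11

Flow assignment:
  0 → 1: 11/17
  1 → 2: 11/12
  2 → 3: 11/14
  3 → 4: 11/13
  4 → 5: 11/17
  5 → 6: 11/15
  6 → 7: 1/6
  6 → 8: 10/10
  7 → 8: 1/15
  8 → 9: 11/11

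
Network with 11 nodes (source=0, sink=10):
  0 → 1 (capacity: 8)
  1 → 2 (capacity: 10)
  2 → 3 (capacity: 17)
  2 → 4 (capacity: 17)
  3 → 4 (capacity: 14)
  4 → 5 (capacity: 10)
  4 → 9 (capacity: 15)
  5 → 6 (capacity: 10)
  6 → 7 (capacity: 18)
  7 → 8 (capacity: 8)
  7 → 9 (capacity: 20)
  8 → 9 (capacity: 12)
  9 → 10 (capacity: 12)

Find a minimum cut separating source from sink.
Min cut value = 8, edges: (0,1)

Min cut value: 8
Partition: S = [0], T = [1, 2, 3, 4, 5, 6, 7, 8, 9, 10]
Cut edges: (0,1)

By max-flow min-cut theorem, max flow = min cut = 8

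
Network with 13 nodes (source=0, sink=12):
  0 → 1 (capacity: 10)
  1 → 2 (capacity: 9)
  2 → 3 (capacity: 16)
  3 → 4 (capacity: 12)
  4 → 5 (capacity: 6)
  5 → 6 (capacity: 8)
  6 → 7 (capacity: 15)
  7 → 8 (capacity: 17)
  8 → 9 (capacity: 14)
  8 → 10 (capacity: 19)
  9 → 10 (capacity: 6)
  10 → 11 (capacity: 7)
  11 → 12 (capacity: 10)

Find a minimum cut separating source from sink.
Min cut value = 6, edges: (4,5)

Min cut value: 6
Partition: S = [0, 1, 2, 3, 4], T = [5, 6, 7, 8, 9, 10, 11, 12]
Cut edges: (4,5)

By max-flow min-cut theorem, max flow = min cut = 6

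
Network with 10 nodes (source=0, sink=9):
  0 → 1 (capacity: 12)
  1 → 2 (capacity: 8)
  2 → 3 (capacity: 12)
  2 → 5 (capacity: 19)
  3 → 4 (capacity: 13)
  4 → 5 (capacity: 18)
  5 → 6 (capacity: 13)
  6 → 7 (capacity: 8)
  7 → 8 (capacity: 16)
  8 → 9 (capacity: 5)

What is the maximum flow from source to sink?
Maximum flow = 5

Max flow: 5

Flow assignment:
  0 → 1: 5/12
  1 → 2: 5/8
  2 → 5: 5/19
  5 → 6: 5/13
  6 → 7: 5/8
  7 → 8: 5/16
  8 → 9: 5/5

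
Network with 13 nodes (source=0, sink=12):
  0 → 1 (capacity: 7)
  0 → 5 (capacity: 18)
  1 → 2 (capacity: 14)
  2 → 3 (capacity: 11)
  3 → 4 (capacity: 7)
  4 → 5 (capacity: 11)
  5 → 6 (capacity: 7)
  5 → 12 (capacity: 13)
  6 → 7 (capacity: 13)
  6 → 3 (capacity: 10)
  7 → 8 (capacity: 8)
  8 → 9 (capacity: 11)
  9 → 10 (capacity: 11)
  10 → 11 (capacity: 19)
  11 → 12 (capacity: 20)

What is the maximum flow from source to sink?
Maximum flow = 20

Max flow: 20

Flow assignment:
  0 → 1: 7/7
  0 → 5: 13/18
  1 → 2: 7/14
  2 → 3: 7/11
  3 → 4: 7/7
  4 → 5: 7/11
  5 → 6: 7/7
  5 → 12: 13/13
  6 → 7: 7/13
  7 → 8: 7/8
  8 → 9: 7/11
  9 → 10: 7/11
  10 → 11: 7/19
  11 → 12: 7/20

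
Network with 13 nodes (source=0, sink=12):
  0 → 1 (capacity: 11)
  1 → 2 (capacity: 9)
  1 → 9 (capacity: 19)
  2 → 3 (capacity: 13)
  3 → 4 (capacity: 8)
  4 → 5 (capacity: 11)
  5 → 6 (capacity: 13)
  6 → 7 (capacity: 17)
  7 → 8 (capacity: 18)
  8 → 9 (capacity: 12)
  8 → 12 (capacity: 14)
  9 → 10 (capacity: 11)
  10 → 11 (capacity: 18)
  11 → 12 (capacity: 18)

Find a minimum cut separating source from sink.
Min cut value = 11, edges: (0,1)

Min cut value: 11
Partition: S = [0], T = [1, 2, 3, 4, 5, 6, 7, 8, 9, 10, 11, 12]
Cut edges: (0,1)

By max-flow min-cut theorem, max flow = min cut = 11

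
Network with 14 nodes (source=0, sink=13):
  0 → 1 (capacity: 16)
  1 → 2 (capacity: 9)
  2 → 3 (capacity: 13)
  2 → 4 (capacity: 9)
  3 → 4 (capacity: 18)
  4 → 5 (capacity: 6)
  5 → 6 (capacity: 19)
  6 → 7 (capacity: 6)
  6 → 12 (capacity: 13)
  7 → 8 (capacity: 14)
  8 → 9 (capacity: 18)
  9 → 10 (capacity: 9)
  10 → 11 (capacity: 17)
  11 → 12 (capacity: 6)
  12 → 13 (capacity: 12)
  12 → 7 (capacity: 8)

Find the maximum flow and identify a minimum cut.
Max flow = 6, Min cut edges: (4,5)

Maximum flow: 6
Minimum cut: (4,5)
Partition: S = [0, 1, 2, 3, 4], T = [5, 6, 7, 8, 9, 10, 11, 12, 13]

Max-flow min-cut theorem verified: both equal 6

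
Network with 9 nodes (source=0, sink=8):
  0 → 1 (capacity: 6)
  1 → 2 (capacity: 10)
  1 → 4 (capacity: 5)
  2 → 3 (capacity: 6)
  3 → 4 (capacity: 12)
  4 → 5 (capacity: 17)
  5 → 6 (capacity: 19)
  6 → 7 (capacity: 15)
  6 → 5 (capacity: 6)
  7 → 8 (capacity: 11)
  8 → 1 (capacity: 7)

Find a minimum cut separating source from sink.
Min cut value = 6, edges: (0,1)

Min cut value: 6
Partition: S = [0], T = [1, 2, 3, 4, 5, 6, 7, 8]
Cut edges: (0,1)

By max-flow min-cut theorem, max flow = min cut = 6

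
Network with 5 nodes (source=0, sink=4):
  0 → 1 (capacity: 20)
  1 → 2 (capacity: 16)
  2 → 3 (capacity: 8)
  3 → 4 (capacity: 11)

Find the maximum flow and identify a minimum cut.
Max flow = 8, Min cut edges: (2,3)

Maximum flow: 8
Minimum cut: (2,3)
Partition: S = [0, 1, 2], T = [3, 4]

Max-flow min-cut theorem verified: both equal 8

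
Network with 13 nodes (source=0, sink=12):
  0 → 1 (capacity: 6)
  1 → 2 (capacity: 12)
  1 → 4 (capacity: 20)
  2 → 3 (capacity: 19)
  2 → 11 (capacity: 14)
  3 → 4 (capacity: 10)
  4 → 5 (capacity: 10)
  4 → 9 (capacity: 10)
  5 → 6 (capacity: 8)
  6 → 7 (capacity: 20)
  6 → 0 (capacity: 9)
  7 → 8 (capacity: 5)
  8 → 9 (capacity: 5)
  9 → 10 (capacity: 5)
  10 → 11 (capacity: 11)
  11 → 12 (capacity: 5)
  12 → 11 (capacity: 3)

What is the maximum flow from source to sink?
Maximum flow = 5

Max flow: 5

Flow assignment:
  0 → 1: 5/6
  1 → 2: 5/12
  2 → 11: 5/14
  11 → 12: 5/5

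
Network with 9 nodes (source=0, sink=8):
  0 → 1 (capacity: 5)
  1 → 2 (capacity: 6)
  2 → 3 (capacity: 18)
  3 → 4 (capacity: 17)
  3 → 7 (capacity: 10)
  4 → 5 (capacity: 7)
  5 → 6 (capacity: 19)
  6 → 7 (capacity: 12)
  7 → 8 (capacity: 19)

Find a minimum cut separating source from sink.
Min cut value = 5, edges: (0,1)

Min cut value: 5
Partition: S = [0], T = [1, 2, 3, 4, 5, 6, 7, 8]
Cut edges: (0,1)

By max-flow min-cut theorem, max flow = min cut = 5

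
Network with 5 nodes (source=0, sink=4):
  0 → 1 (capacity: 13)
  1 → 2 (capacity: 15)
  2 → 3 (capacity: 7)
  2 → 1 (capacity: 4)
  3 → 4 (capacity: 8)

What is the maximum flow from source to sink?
Maximum flow = 7

Max flow: 7

Flow assignment:
  0 → 1: 7/13
  1 → 2: 7/15
  2 → 3: 7/7
  3 → 4: 7/8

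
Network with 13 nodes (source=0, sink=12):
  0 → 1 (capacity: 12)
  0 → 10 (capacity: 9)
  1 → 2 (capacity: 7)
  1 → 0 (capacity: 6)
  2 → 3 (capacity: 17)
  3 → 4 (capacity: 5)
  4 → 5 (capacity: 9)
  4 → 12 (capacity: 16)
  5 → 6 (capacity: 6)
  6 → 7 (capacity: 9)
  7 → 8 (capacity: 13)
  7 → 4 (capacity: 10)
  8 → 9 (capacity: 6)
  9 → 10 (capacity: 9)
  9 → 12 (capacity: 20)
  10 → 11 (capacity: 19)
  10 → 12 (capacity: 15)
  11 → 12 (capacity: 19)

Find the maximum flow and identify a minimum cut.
Max flow = 14, Min cut edges: (0,10), (3,4)

Maximum flow: 14
Minimum cut: (0,10), (3,4)
Partition: S = [0, 1, 2, 3], T = [4, 5, 6, 7, 8, 9, 10, 11, 12]

Max-flow min-cut theorem verified: both equal 14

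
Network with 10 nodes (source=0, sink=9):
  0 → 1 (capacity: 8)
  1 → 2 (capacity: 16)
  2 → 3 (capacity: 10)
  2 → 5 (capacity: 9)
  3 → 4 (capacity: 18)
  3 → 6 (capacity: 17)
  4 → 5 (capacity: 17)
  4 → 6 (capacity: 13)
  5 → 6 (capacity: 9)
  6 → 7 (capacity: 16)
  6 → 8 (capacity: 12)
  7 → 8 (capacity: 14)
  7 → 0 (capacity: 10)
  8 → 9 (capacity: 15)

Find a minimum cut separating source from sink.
Min cut value = 8, edges: (0,1)

Min cut value: 8
Partition: S = [0], T = [1, 2, 3, 4, 5, 6, 7, 8, 9]
Cut edges: (0,1)

By max-flow min-cut theorem, max flow = min cut = 8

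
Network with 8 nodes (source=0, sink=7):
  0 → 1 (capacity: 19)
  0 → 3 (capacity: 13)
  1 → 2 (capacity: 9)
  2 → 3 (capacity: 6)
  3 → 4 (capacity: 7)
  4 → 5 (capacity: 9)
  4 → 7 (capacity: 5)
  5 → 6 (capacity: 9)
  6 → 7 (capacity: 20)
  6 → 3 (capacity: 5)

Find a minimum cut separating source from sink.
Min cut value = 7, edges: (3,4)

Min cut value: 7
Partition: S = [0, 1, 2, 3], T = [4, 5, 6, 7]
Cut edges: (3,4)

By max-flow min-cut theorem, max flow = min cut = 7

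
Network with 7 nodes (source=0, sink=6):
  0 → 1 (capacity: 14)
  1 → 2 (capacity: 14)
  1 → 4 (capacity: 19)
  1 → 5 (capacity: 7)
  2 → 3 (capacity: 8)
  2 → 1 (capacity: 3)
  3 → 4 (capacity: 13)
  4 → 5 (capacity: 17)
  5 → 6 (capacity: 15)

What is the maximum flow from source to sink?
Maximum flow = 14

Max flow: 14

Flow assignment:
  0 → 1: 14/14
  1 → 4: 7/19
  1 → 5: 7/7
  4 → 5: 7/17
  5 → 6: 14/15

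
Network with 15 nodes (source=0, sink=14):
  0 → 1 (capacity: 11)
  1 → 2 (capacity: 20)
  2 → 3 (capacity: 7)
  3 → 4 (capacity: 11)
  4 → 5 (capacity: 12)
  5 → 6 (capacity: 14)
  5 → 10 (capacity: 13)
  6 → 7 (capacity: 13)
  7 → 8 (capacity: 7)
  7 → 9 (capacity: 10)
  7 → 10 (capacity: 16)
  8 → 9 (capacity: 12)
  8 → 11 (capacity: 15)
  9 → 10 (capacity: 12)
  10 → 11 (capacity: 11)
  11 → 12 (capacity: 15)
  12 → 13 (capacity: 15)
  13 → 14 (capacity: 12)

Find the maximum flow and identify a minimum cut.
Max flow = 7, Min cut edges: (2,3)

Maximum flow: 7
Minimum cut: (2,3)
Partition: S = [0, 1, 2], T = [3, 4, 5, 6, 7, 8, 9, 10, 11, 12, 13, 14]

Max-flow min-cut theorem verified: both equal 7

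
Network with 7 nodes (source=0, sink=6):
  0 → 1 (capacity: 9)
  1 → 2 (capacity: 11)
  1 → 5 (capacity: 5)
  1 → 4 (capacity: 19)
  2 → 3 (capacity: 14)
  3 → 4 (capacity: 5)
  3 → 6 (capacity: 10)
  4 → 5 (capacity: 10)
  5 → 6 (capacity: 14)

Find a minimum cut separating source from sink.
Min cut value = 9, edges: (0,1)

Min cut value: 9
Partition: S = [0], T = [1, 2, 3, 4, 5, 6]
Cut edges: (0,1)

By max-flow min-cut theorem, max flow = min cut = 9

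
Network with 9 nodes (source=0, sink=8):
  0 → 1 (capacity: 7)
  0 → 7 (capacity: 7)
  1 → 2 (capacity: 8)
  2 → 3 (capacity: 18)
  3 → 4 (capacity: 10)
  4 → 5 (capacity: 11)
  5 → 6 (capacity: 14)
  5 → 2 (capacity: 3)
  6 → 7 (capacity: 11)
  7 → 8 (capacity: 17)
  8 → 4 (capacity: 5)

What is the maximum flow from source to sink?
Maximum flow = 14

Max flow: 14

Flow assignment:
  0 → 1: 7/7
  0 → 7: 7/7
  1 → 2: 7/8
  2 → 3: 7/18
  3 → 4: 7/10
  4 → 5: 7/11
  5 → 6: 7/14
  6 → 7: 7/11
  7 → 8: 14/17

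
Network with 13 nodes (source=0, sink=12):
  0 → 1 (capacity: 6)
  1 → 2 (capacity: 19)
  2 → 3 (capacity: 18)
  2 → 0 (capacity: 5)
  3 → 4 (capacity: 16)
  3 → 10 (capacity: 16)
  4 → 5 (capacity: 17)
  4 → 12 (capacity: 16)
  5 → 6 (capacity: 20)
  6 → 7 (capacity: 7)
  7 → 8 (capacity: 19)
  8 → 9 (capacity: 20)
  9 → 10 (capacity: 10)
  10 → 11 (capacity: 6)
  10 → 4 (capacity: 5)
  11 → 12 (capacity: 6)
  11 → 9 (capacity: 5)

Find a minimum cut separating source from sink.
Min cut value = 6, edges: (0,1)

Min cut value: 6
Partition: S = [0], T = [1, 2, 3, 4, 5, 6, 7, 8, 9, 10, 11, 12]
Cut edges: (0,1)

By max-flow min-cut theorem, max flow = min cut = 6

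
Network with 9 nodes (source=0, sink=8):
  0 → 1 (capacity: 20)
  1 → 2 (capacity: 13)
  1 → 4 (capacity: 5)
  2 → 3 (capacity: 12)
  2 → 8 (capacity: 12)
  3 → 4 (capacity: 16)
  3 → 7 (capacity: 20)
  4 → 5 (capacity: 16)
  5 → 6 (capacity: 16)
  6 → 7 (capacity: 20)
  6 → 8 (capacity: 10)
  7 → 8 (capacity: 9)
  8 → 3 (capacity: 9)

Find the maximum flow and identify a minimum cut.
Max flow = 18, Min cut edges: (1,2), (1,4)

Maximum flow: 18
Minimum cut: (1,2), (1,4)
Partition: S = [0, 1], T = [2, 3, 4, 5, 6, 7, 8]

Max-flow min-cut theorem verified: both equal 18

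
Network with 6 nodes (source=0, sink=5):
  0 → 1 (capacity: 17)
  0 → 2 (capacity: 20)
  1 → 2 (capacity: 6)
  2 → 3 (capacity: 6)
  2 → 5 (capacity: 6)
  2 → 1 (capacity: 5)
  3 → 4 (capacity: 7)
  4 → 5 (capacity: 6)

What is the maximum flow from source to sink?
Maximum flow = 12

Max flow: 12

Flow assignment:
  0 → 1: 6/17
  0 → 2: 6/20
  1 → 2: 6/6
  2 → 3: 6/6
  2 → 5: 6/6
  3 → 4: 6/7
  4 → 5: 6/6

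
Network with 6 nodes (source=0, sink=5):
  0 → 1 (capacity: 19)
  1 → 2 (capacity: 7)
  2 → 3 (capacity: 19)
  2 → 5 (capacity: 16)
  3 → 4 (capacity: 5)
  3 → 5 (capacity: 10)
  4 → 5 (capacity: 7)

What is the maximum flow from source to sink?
Maximum flow = 7

Max flow: 7

Flow assignment:
  0 → 1: 7/19
  1 → 2: 7/7
  2 → 5: 7/16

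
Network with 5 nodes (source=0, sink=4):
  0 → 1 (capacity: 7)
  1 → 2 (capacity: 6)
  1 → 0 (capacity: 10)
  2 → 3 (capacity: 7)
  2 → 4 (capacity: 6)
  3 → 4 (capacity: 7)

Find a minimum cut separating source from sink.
Min cut value = 6, edges: (1,2)

Min cut value: 6
Partition: S = [0, 1], T = [2, 3, 4]
Cut edges: (1,2)

By max-flow min-cut theorem, max flow = min cut = 6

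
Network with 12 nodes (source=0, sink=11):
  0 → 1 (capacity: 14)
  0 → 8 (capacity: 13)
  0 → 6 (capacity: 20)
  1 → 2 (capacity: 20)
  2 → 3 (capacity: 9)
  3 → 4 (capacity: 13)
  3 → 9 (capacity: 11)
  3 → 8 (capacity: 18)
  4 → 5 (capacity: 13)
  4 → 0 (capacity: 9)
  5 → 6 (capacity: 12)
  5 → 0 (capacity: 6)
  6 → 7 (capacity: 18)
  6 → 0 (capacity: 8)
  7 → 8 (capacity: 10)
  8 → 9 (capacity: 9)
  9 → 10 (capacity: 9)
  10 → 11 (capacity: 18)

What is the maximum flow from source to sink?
Maximum flow = 9

Max flow: 9

Flow assignment:
  0 → 1: 9/14
  0 → 6: 9/20
  1 → 2: 9/20
  2 → 3: 9/9
  3 → 4: 9/13
  4 → 0: 9/9
  6 → 7: 9/18
  7 → 8: 9/10
  8 → 9: 9/9
  9 → 10: 9/9
  10 → 11: 9/18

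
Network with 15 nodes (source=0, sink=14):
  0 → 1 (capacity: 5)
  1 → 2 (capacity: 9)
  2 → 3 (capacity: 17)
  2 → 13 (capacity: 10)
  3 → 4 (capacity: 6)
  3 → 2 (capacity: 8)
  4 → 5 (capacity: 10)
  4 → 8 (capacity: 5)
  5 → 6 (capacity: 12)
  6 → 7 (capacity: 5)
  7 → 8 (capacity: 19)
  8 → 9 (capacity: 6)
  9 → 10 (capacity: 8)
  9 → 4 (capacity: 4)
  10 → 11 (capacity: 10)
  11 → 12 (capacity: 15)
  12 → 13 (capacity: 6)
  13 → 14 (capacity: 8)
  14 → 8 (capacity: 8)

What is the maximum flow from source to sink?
Maximum flow = 5

Max flow: 5

Flow assignment:
  0 → 1: 5/5
  1 → 2: 5/9
  2 → 13: 5/10
  13 → 14: 5/8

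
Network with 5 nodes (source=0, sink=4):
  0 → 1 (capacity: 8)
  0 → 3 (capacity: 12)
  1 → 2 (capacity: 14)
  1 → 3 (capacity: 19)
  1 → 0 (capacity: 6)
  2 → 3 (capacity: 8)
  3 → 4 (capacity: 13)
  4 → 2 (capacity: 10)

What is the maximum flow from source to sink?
Maximum flow = 13

Max flow: 13

Flow assignment:
  0 → 1: 1/8
  0 → 3: 12/12
  1 → 3: 1/19
  3 → 4: 13/13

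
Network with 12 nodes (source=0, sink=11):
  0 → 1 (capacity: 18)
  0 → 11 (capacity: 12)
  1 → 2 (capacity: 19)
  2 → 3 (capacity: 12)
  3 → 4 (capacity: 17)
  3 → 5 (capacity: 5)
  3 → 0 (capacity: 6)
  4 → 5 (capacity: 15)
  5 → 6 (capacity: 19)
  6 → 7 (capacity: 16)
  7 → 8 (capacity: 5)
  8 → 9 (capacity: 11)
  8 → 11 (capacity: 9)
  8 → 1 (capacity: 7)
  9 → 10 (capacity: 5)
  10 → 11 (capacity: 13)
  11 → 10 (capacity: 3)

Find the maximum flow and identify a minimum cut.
Max flow = 17, Min cut edges: (0,11), (7,8)

Maximum flow: 17
Minimum cut: (0,11), (7,8)
Partition: S = [0, 1, 2, 3, 4, 5, 6, 7], T = [8, 9, 10, 11]

Max-flow min-cut theorem verified: both equal 17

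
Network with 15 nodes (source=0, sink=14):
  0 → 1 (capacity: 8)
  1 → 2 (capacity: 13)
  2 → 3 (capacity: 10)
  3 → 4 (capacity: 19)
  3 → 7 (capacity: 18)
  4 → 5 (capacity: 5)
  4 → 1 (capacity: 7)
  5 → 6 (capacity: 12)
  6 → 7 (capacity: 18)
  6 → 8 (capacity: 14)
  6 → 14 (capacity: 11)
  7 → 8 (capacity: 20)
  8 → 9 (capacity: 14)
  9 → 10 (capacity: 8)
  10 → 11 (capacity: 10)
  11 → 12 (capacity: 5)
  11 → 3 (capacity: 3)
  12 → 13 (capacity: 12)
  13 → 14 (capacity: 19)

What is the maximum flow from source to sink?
Maximum flow = 8

Max flow: 8

Flow assignment:
  0 → 1: 8/8
  1 → 2: 8/13
  2 → 3: 8/10
  3 → 4: 5/19
  3 → 7: 3/18
  4 → 5: 5/5
  5 → 6: 5/12
  6 → 14: 5/11
  7 → 8: 3/20
  8 → 9: 3/14
  9 → 10: 3/8
  10 → 11: 3/10
  11 → 12: 3/5
  12 → 13: 3/12
  13 → 14: 3/19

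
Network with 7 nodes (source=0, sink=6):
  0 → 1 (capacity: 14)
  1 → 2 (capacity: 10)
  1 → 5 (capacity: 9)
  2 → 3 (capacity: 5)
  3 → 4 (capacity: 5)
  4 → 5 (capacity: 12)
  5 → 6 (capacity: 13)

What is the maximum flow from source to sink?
Maximum flow = 13

Max flow: 13

Flow assignment:
  0 → 1: 13/14
  1 → 2: 5/10
  1 → 5: 8/9
  2 → 3: 5/5
  3 → 4: 5/5
  4 → 5: 5/12
  5 → 6: 13/13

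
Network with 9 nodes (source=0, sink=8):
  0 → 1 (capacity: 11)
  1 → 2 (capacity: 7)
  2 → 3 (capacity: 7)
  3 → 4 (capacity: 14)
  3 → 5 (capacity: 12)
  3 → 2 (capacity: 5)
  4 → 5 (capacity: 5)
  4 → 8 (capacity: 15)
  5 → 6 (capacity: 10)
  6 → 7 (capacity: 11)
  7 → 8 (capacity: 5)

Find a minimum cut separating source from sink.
Min cut value = 7, edges: (2,3)

Min cut value: 7
Partition: S = [0, 1, 2], T = [3, 4, 5, 6, 7, 8]
Cut edges: (2,3)

By max-flow min-cut theorem, max flow = min cut = 7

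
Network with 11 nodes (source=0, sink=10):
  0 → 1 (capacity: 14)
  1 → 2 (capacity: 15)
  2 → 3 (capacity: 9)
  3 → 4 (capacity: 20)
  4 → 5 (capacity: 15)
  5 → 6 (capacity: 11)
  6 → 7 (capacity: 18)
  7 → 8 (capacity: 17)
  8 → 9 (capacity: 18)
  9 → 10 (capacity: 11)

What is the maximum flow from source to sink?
Maximum flow = 9

Max flow: 9

Flow assignment:
  0 → 1: 9/14
  1 → 2: 9/15
  2 → 3: 9/9
  3 → 4: 9/20
  4 → 5: 9/15
  5 → 6: 9/11
  6 → 7: 9/18
  7 → 8: 9/17
  8 → 9: 9/18
  9 → 10: 9/11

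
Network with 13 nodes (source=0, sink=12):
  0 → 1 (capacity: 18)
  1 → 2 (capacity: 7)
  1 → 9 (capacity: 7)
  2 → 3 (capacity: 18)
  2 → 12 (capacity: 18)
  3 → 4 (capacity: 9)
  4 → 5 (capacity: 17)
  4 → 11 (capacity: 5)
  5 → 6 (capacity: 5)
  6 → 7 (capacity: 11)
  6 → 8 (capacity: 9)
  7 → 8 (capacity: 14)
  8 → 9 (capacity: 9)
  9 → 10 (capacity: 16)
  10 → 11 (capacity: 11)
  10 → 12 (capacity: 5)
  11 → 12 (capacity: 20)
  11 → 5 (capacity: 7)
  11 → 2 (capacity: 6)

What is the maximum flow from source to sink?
Maximum flow = 14

Max flow: 14

Flow assignment:
  0 → 1: 14/18
  1 → 2: 7/7
  1 → 9: 7/7
  2 → 12: 7/18
  9 → 10: 7/16
  10 → 11: 2/11
  10 → 12: 5/5
  11 → 12: 2/20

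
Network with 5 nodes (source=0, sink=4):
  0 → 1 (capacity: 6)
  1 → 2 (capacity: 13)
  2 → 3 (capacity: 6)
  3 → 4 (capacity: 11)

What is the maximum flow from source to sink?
Maximum flow = 6

Max flow: 6

Flow assignment:
  0 → 1: 6/6
  1 → 2: 6/13
  2 → 3: 6/6
  3 → 4: 6/11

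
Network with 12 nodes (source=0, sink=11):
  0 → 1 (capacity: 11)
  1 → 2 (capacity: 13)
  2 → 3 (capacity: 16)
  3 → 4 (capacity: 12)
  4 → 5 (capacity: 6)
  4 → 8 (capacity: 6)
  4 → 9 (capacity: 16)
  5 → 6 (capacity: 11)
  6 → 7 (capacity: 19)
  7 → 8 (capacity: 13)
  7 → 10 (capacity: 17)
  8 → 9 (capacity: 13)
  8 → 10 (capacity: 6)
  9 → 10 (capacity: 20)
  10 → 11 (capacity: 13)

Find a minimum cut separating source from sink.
Min cut value = 11, edges: (0,1)

Min cut value: 11
Partition: S = [0], T = [1, 2, 3, 4, 5, 6, 7, 8, 9, 10, 11]
Cut edges: (0,1)

By max-flow min-cut theorem, max flow = min cut = 11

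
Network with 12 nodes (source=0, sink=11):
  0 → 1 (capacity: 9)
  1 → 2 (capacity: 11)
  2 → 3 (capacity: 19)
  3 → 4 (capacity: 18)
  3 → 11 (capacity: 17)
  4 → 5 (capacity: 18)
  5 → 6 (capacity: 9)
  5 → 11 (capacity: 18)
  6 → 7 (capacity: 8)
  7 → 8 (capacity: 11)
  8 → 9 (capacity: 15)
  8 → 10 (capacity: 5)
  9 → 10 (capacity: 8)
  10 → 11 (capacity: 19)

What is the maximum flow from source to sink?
Maximum flow = 9

Max flow: 9

Flow assignment:
  0 → 1: 9/9
  1 → 2: 9/11
  2 → 3: 9/19
  3 → 11: 9/17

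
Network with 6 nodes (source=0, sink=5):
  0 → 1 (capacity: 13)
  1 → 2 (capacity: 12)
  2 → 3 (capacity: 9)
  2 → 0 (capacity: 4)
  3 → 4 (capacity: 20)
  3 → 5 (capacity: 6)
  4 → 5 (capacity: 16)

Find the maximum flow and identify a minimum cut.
Max flow = 9, Min cut edges: (2,3)

Maximum flow: 9
Minimum cut: (2,3)
Partition: S = [0, 1, 2], T = [3, 4, 5]

Max-flow min-cut theorem verified: both equal 9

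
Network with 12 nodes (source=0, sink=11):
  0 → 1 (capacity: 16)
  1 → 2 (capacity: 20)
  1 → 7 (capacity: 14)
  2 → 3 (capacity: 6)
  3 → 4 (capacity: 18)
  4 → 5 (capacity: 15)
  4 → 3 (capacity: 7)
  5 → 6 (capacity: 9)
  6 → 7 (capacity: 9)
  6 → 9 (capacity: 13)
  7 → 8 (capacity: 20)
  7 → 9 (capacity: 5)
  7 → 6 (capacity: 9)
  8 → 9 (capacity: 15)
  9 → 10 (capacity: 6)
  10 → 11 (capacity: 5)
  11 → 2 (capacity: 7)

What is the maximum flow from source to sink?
Maximum flow = 5

Max flow: 5

Flow assignment:
  0 → 1: 5/16
  1 → 2: 2/20
  1 → 7: 3/14
  2 → 3: 2/6
  3 → 4: 2/18
  4 → 5: 2/15
  5 → 6: 2/9
  6 → 7: 1/9
  6 → 9: 1/13
  7 → 9: 4/5
  9 → 10: 5/6
  10 → 11: 5/5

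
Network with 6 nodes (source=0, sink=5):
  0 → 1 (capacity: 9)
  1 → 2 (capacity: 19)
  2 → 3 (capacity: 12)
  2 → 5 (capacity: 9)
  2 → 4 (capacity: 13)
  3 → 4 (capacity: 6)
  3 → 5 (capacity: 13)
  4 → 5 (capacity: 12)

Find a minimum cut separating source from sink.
Min cut value = 9, edges: (0,1)

Min cut value: 9
Partition: S = [0], T = [1, 2, 3, 4, 5]
Cut edges: (0,1)

By max-flow min-cut theorem, max flow = min cut = 9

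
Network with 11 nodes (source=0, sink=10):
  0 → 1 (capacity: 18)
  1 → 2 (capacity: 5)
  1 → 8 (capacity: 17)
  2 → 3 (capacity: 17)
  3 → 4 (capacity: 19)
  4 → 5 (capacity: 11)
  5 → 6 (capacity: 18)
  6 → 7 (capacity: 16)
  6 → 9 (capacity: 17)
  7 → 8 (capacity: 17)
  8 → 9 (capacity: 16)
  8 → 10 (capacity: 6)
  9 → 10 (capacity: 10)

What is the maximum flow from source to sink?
Maximum flow = 16

Max flow: 16

Flow assignment:
  0 → 1: 16/18
  1 → 2: 1/5
  1 → 8: 15/17
  2 → 3: 1/17
  3 → 4: 1/19
  4 → 5: 1/11
  5 → 6: 1/18
  6 → 9: 1/17
  8 → 9: 9/16
  8 → 10: 6/6
  9 → 10: 10/10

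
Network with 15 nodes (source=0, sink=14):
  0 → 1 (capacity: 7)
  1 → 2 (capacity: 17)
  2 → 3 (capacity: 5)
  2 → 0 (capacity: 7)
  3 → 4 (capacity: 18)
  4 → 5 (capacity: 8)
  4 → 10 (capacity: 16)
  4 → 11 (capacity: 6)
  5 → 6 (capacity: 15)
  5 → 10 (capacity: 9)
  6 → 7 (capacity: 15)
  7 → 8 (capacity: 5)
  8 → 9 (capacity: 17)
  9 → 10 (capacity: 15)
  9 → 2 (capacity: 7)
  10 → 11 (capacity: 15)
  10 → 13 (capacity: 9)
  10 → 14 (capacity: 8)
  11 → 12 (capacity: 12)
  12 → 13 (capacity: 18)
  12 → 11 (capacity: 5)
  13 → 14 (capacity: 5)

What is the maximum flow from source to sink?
Maximum flow = 5

Max flow: 5

Flow assignment:
  0 → 1: 5/7
  1 → 2: 5/17
  2 → 3: 5/5
  3 → 4: 5/18
  4 → 10: 5/16
  10 → 14: 5/8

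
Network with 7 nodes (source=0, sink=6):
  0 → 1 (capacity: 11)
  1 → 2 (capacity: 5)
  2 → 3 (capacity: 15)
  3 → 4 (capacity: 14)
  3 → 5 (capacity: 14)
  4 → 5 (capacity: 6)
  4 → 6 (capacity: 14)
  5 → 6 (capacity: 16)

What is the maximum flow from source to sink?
Maximum flow = 5

Max flow: 5

Flow assignment:
  0 → 1: 5/11
  1 → 2: 5/5
  2 → 3: 5/15
  3 → 4: 5/14
  4 → 6: 5/14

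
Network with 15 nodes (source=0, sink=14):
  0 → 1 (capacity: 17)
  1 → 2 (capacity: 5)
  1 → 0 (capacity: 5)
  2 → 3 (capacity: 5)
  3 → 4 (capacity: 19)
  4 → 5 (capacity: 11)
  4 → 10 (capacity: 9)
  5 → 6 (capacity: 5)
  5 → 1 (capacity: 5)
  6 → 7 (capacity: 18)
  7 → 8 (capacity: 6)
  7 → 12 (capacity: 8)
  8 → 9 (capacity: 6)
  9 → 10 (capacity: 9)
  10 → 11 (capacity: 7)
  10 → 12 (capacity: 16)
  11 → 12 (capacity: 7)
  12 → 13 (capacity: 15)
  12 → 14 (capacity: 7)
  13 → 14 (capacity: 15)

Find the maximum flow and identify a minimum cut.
Max flow = 5, Min cut edges: (2,3)

Maximum flow: 5
Minimum cut: (2,3)
Partition: S = [0, 1, 2], T = [3, 4, 5, 6, 7, 8, 9, 10, 11, 12, 13, 14]

Max-flow min-cut theorem verified: both equal 5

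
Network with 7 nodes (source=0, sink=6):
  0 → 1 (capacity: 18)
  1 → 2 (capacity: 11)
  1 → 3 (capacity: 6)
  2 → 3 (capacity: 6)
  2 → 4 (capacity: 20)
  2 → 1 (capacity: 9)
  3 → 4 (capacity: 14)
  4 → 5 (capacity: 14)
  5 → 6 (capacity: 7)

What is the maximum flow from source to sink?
Maximum flow = 7

Max flow: 7

Flow assignment:
  0 → 1: 7/18
  1 → 2: 1/11
  1 → 3: 6/6
  2 → 4: 1/20
  3 → 4: 6/14
  4 → 5: 7/14
  5 → 6: 7/7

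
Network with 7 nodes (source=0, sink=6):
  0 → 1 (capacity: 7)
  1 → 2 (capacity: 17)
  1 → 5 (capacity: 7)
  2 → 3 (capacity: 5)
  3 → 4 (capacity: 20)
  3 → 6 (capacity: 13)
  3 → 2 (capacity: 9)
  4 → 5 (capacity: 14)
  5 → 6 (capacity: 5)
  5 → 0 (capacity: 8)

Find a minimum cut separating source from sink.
Min cut value = 7, edges: (0,1)

Min cut value: 7
Partition: S = [0], T = [1, 2, 3, 4, 5, 6]
Cut edges: (0,1)

By max-flow min-cut theorem, max flow = min cut = 7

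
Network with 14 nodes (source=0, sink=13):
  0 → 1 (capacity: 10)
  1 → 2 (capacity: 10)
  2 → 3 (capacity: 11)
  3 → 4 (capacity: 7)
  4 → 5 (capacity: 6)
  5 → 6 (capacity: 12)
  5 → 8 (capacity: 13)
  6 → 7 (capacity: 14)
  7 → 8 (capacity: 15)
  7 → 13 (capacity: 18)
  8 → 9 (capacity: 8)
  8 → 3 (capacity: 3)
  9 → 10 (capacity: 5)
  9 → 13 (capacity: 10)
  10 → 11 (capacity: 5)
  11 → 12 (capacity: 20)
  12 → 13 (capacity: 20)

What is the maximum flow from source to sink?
Maximum flow = 6

Max flow: 6

Flow assignment:
  0 → 1: 6/10
  1 → 2: 6/10
  2 → 3: 6/11
  3 → 4: 6/7
  4 → 5: 6/6
  5 → 6: 6/12
  6 → 7: 6/14
  7 → 13: 6/18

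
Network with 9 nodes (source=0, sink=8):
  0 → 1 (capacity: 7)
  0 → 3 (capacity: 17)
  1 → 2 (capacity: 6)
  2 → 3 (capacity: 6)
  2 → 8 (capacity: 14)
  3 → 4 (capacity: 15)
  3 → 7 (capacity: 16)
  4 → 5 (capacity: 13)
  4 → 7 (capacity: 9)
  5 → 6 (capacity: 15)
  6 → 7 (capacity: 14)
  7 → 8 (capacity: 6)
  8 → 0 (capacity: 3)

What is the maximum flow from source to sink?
Maximum flow = 12

Max flow: 12

Flow assignment:
  0 → 1: 6/7
  0 → 3: 6/17
  1 → 2: 6/6
  2 → 8: 6/14
  3 → 7: 6/16
  7 → 8: 6/6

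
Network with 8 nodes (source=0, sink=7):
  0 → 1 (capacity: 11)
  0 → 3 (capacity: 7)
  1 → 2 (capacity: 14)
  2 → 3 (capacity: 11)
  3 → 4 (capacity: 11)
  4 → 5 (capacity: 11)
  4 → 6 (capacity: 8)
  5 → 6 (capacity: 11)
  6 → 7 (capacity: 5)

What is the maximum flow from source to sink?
Maximum flow = 5

Max flow: 5

Flow assignment:
  0 → 1: 5/11
  1 → 2: 5/14
  2 → 3: 5/11
  3 → 4: 5/11
  4 → 6: 5/8
  6 → 7: 5/5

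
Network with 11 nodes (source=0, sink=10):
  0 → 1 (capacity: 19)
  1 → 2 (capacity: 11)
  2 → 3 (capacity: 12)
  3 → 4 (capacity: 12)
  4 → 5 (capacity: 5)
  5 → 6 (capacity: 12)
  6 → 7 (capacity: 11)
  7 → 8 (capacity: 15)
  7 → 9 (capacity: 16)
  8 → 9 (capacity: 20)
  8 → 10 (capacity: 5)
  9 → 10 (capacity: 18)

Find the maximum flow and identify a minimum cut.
Max flow = 5, Min cut edges: (4,5)

Maximum flow: 5
Minimum cut: (4,5)
Partition: S = [0, 1, 2, 3, 4], T = [5, 6, 7, 8, 9, 10]

Max-flow min-cut theorem verified: both equal 5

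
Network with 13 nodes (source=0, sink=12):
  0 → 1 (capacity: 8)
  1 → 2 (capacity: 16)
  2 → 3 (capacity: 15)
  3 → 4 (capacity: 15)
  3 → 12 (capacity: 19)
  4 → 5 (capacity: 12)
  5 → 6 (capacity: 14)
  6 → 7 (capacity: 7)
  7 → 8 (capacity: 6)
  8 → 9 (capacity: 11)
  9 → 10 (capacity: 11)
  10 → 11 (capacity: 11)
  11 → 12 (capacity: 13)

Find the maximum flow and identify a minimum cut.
Max flow = 8, Min cut edges: (0,1)

Maximum flow: 8
Minimum cut: (0,1)
Partition: S = [0], T = [1, 2, 3, 4, 5, 6, 7, 8, 9, 10, 11, 12]

Max-flow min-cut theorem verified: both equal 8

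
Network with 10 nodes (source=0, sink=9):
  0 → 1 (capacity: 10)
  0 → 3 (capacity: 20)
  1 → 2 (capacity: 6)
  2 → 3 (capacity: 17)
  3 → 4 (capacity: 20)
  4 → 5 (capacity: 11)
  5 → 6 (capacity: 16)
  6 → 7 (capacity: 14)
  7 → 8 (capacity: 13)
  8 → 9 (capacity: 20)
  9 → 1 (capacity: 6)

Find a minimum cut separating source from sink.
Min cut value = 11, edges: (4,5)

Min cut value: 11
Partition: S = [0, 1, 2, 3, 4], T = [5, 6, 7, 8, 9]
Cut edges: (4,5)

By max-flow min-cut theorem, max flow = min cut = 11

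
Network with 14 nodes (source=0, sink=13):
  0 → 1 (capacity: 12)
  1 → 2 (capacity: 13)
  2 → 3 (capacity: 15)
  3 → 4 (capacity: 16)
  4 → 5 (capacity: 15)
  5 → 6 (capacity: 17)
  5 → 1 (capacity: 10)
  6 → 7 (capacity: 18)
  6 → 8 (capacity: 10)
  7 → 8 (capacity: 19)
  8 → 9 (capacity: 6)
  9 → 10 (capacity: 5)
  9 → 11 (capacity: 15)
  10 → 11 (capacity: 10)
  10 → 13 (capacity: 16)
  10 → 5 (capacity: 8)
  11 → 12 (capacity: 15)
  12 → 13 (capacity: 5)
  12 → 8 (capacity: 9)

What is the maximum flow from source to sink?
Maximum flow = 6

Max flow: 6

Flow assignment:
  0 → 1: 6/12
  1 → 2: 12/13
  2 → 3: 12/15
  3 → 4: 12/16
  4 → 5: 12/15
  5 → 6: 6/17
  5 → 1: 6/10
  6 → 8: 6/10
  8 → 9: 6/6
  9 → 10: 5/5
  9 → 11: 1/15
  10 → 13: 5/16
  11 → 12: 1/15
  12 → 13: 1/5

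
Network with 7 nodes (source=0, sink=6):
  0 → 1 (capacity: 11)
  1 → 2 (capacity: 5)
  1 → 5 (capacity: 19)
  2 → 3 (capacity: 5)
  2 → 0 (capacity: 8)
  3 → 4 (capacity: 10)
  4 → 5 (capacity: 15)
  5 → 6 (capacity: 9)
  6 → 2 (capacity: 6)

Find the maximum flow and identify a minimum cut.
Max flow = 9, Min cut edges: (5,6)

Maximum flow: 9
Minimum cut: (5,6)
Partition: S = [0, 1, 2, 3, 4, 5], T = [6]

Max-flow min-cut theorem verified: both equal 9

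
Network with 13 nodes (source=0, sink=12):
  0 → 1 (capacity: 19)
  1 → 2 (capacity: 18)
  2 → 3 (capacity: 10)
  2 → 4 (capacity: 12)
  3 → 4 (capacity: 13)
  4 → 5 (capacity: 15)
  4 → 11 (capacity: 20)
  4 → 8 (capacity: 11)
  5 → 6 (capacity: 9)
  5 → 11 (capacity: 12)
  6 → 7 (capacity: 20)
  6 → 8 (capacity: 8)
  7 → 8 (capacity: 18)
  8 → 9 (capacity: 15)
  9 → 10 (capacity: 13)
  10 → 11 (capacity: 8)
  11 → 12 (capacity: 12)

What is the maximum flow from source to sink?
Maximum flow = 12

Max flow: 12

Flow assignment:
  0 → 1: 12/19
  1 → 2: 12/18
  2 → 3: 6/10
  2 → 4: 6/12
  3 → 4: 6/13
  4 → 11: 12/20
  11 → 12: 12/12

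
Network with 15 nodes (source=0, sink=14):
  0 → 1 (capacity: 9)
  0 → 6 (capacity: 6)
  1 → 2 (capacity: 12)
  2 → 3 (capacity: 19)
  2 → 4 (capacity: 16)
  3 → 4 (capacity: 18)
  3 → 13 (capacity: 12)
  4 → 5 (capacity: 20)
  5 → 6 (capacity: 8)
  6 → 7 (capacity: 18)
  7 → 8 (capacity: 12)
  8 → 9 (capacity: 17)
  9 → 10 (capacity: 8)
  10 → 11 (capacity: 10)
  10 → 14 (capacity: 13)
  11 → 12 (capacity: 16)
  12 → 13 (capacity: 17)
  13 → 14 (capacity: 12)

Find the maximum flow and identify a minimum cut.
Max flow = 15, Min cut edges: (0,1), (0,6)

Maximum flow: 15
Minimum cut: (0,1), (0,6)
Partition: S = [0], T = [1, 2, 3, 4, 5, 6, 7, 8, 9, 10, 11, 12, 13, 14]

Max-flow min-cut theorem verified: both equal 15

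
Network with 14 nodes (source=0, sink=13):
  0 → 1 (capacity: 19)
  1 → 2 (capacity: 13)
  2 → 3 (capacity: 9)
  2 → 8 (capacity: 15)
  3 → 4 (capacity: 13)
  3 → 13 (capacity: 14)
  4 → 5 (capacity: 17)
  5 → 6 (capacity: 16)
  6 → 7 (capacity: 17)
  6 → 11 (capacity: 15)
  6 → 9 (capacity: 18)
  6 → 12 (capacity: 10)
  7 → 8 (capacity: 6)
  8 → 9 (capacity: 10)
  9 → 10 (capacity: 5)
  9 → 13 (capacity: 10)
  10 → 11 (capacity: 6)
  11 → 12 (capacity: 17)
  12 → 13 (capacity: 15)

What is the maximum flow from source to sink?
Maximum flow = 13

Max flow: 13

Flow assignment:
  0 → 1: 13/19
  1 → 2: 13/13
  2 → 3: 9/9
  2 → 8: 4/15
  3 → 13: 9/14
  8 → 9: 4/10
  9 → 13: 4/10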